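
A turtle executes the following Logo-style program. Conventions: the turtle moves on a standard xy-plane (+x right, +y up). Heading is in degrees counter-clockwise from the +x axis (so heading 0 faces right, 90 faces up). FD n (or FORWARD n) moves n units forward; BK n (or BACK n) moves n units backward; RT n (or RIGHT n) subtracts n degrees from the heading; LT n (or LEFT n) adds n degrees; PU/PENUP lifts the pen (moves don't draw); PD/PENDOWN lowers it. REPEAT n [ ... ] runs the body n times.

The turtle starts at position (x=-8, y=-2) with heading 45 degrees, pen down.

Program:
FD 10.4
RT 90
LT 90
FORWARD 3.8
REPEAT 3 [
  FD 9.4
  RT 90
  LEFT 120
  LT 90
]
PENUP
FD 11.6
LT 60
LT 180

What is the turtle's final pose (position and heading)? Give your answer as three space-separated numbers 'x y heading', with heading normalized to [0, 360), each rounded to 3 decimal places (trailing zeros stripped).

Answer: 10.243 16.243 285

Derivation:
Executing turtle program step by step:
Start: pos=(-8,-2), heading=45, pen down
FD 10.4: (-8,-2) -> (-0.646,5.354) [heading=45, draw]
RT 90: heading 45 -> 315
LT 90: heading 315 -> 45
FD 3.8: (-0.646,5.354) -> (2.041,8.041) [heading=45, draw]
REPEAT 3 [
  -- iteration 1/3 --
  FD 9.4: (2.041,8.041) -> (8.688,14.688) [heading=45, draw]
  RT 90: heading 45 -> 315
  LT 120: heading 315 -> 75
  LT 90: heading 75 -> 165
  -- iteration 2/3 --
  FD 9.4: (8.688,14.688) -> (-0.392,17.121) [heading=165, draw]
  RT 90: heading 165 -> 75
  LT 120: heading 75 -> 195
  LT 90: heading 195 -> 285
  -- iteration 3/3 --
  FD 9.4: (-0.392,17.121) -> (2.041,8.041) [heading=285, draw]
  RT 90: heading 285 -> 195
  LT 120: heading 195 -> 315
  LT 90: heading 315 -> 45
]
PU: pen up
FD 11.6: (2.041,8.041) -> (10.243,16.243) [heading=45, move]
LT 60: heading 45 -> 105
LT 180: heading 105 -> 285
Final: pos=(10.243,16.243), heading=285, 5 segment(s) drawn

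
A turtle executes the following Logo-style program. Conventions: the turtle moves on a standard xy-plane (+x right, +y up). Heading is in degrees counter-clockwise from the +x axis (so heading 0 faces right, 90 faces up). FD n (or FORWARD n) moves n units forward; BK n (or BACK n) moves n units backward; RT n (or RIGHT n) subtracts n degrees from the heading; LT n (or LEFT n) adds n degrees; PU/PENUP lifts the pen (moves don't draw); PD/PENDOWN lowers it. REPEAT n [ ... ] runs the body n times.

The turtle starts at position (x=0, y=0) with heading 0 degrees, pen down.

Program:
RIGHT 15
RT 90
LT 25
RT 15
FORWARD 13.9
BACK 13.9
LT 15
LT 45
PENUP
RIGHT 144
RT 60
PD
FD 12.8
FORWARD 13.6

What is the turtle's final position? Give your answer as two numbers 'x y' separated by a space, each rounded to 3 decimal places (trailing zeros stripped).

Executing turtle program step by step:
Start: pos=(0,0), heading=0, pen down
RT 15: heading 0 -> 345
RT 90: heading 345 -> 255
LT 25: heading 255 -> 280
RT 15: heading 280 -> 265
FD 13.9: (0,0) -> (-1.211,-13.847) [heading=265, draw]
BK 13.9: (-1.211,-13.847) -> (0,0) [heading=265, draw]
LT 15: heading 265 -> 280
LT 45: heading 280 -> 325
PU: pen up
RT 144: heading 325 -> 181
RT 60: heading 181 -> 121
PD: pen down
FD 12.8: (0,0) -> (-6.592,10.972) [heading=121, draw]
FD 13.6: (-6.592,10.972) -> (-13.597,22.629) [heading=121, draw]
Final: pos=(-13.597,22.629), heading=121, 4 segment(s) drawn

Answer: -13.597 22.629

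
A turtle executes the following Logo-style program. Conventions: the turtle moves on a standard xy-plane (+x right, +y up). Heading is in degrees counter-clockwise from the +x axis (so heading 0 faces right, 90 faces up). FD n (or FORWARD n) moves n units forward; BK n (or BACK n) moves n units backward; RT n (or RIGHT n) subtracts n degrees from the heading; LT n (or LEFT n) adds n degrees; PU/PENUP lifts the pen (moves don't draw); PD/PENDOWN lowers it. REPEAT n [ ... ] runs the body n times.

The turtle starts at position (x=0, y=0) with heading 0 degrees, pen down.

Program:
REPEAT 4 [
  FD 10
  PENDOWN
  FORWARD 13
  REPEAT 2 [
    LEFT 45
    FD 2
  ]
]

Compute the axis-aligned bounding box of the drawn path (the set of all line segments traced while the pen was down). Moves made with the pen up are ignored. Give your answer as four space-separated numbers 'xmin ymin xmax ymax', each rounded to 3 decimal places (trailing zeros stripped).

Answer: -3.414 0 24.414 27.828

Derivation:
Executing turtle program step by step:
Start: pos=(0,0), heading=0, pen down
REPEAT 4 [
  -- iteration 1/4 --
  FD 10: (0,0) -> (10,0) [heading=0, draw]
  PD: pen down
  FD 13: (10,0) -> (23,0) [heading=0, draw]
  REPEAT 2 [
    -- iteration 1/2 --
    LT 45: heading 0 -> 45
    FD 2: (23,0) -> (24.414,1.414) [heading=45, draw]
    -- iteration 2/2 --
    LT 45: heading 45 -> 90
    FD 2: (24.414,1.414) -> (24.414,3.414) [heading=90, draw]
  ]
  -- iteration 2/4 --
  FD 10: (24.414,3.414) -> (24.414,13.414) [heading=90, draw]
  PD: pen down
  FD 13: (24.414,13.414) -> (24.414,26.414) [heading=90, draw]
  REPEAT 2 [
    -- iteration 1/2 --
    LT 45: heading 90 -> 135
    FD 2: (24.414,26.414) -> (23,27.828) [heading=135, draw]
    -- iteration 2/2 --
    LT 45: heading 135 -> 180
    FD 2: (23,27.828) -> (21,27.828) [heading=180, draw]
  ]
  -- iteration 3/4 --
  FD 10: (21,27.828) -> (11,27.828) [heading=180, draw]
  PD: pen down
  FD 13: (11,27.828) -> (-2,27.828) [heading=180, draw]
  REPEAT 2 [
    -- iteration 1/2 --
    LT 45: heading 180 -> 225
    FD 2: (-2,27.828) -> (-3.414,26.414) [heading=225, draw]
    -- iteration 2/2 --
    LT 45: heading 225 -> 270
    FD 2: (-3.414,26.414) -> (-3.414,24.414) [heading=270, draw]
  ]
  -- iteration 4/4 --
  FD 10: (-3.414,24.414) -> (-3.414,14.414) [heading=270, draw]
  PD: pen down
  FD 13: (-3.414,14.414) -> (-3.414,1.414) [heading=270, draw]
  REPEAT 2 [
    -- iteration 1/2 --
    LT 45: heading 270 -> 315
    FD 2: (-3.414,1.414) -> (-2,0) [heading=315, draw]
    -- iteration 2/2 --
    LT 45: heading 315 -> 0
    FD 2: (-2,0) -> (0,0) [heading=0, draw]
  ]
]
Final: pos=(0,0), heading=0, 16 segment(s) drawn

Segment endpoints: x in {-3.414, -3.414, -3.414, -3.414, -2, -2, 0, 0, 10, 11, 21, 23, 24.414}, y in {0, 0, 0, 1.414, 1.414, 3.414, 13.414, 14.414, 24.414, 26.414, 27.828}
xmin=-3.414, ymin=0, xmax=24.414, ymax=27.828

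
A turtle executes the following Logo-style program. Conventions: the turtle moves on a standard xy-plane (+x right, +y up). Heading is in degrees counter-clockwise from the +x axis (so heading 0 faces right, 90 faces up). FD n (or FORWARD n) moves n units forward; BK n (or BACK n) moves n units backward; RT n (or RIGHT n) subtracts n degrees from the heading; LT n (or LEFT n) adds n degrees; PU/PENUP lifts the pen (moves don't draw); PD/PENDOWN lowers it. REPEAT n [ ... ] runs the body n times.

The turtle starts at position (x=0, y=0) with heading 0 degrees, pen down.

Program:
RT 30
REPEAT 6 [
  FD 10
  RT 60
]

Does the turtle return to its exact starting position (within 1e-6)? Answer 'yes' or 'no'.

Answer: yes

Derivation:
Executing turtle program step by step:
Start: pos=(0,0), heading=0, pen down
RT 30: heading 0 -> 330
REPEAT 6 [
  -- iteration 1/6 --
  FD 10: (0,0) -> (8.66,-5) [heading=330, draw]
  RT 60: heading 330 -> 270
  -- iteration 2/6 --
  FD 10: (8.66,-5) -> (8.66,-15) [heading=270, draw]
  RT 60: heading 270 -> 210
  -- iteration 3/6 --
  FD 10: (8.66,-15) -> (0,-20) [heading=210, draw]
  RT 60: heading 210 -> 150
  -- iteration 4/6 --
  FD 10: (0,-20) -> (-8.66,-15) [heading=150, draw]
  RT 60: heading 150 -> 90
  -- iteration 5/6 --
  FD 10: (-8.66,-15) -> (-8.66,-5) [heading=90, draw]
  RT 60: heading 90 -> 30
  -- iteration 6/6 --
  FD 10: (-8.66,-5) -> (0,0) [heading=30, draw]
  RT 60: heading 30 -> 330
]
Final: pos=(0,0), heading=330, 6 segment(s) drawn

Start position: (0, 0)
Final position: (0, 0)
Distance = 0; < 1e-6 -> CLOSED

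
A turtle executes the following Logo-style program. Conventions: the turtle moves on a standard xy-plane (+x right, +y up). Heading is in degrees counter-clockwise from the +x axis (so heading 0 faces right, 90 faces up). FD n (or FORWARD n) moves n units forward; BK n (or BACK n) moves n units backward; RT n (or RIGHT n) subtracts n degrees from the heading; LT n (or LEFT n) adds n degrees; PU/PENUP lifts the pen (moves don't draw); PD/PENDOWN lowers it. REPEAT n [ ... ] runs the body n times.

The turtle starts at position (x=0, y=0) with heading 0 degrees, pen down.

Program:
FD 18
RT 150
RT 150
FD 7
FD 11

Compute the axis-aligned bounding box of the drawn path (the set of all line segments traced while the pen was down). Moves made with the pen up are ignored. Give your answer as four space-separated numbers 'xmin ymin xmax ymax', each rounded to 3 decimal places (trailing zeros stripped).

Answer: 0 0 27 15.588

Derivation:
Executing turtle program step by step:
Start: pos=(0,0), heading=0, pen down
FD 18: (0,0) -> (18,0) [heading=0, draw]
RT 150: heading 0 -> 210
RT 150: heading 210 -> 60
FD 7: (18,0) -> (21.5,6.062) [heading=60, draw]
FD 11: (21.5,6.062) -> (27,15.588) [heading=60, draw]
Final: pos=(27,15.588), heading=60, 3 segment(s) drawn

Segment endpoints: x in {0, 18, 21.5, 27}, y in {0, 6.062, 15.588}
xmin=0, ymin=0, xmax=27, ymax=15.588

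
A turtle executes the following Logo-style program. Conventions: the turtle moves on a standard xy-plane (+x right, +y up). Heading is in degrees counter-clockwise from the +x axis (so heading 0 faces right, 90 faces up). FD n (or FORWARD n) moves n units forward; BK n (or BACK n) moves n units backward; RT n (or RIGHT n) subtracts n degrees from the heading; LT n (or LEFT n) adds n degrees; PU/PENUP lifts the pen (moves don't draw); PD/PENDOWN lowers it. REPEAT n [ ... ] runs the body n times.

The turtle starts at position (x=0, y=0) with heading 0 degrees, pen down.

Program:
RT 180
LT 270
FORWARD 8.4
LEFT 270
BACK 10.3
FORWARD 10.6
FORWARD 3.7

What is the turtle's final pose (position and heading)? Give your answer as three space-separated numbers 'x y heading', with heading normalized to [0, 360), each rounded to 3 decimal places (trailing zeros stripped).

Executing turtle program step by step:
Start: pos=(0,0), heading=0, pen down
RT 180: heading 0 -> 180
LT 270: heading 180 -> 90
FD 8.4: (0,0) -> (0,8.4) [heading=90, draw]
LT 270: heading 90 -> 0
BK 10.3: (0,8.4) -> (-10.3,8.4) [heading=0, draw]
FD 10.6: (-10.3,8.4) -> (0.3,8.4) [heading=0, draw]
FD 3.7: (0.3,8.4) -> (4,8.4) [heading=0, draw]
Final: pos=(4,8.4), heading=0, 4 segment(s) drawn

Answer: 4 8.4 0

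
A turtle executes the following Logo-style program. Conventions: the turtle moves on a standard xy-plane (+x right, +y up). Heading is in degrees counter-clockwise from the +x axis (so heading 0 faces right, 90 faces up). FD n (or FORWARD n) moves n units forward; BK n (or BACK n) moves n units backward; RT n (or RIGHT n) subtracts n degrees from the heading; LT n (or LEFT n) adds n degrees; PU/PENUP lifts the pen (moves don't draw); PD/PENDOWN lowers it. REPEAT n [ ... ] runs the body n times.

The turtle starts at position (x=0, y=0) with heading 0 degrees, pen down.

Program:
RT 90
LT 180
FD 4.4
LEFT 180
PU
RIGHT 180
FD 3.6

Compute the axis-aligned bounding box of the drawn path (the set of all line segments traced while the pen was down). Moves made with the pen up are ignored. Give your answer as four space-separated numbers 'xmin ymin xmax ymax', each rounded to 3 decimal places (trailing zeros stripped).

Answer: 0 0 0 4.4

Derivation:
Executing turtle program step by step:
Start: pos=(0,0), heading=0, pen down
RT 90: heading 0 -> 270
LT 180: heading 270 -> 90
FD 4.4: (0,0) -> (0,4.4) [heading=90, draw]
LT 180: heading 90 -> 270
PU: pen up
RT 180: heading 270 -> 90
FD 3.6: (0,4.4) -> (0,8) [heading=90, move]
Final: pos=(0,8), heading=90, 1 segment(s) drawn

Segment endpoints: x in {0, 0}, y in {0, 4.4}
xmin=0, ymin=0, xmax=0, ymax=4.4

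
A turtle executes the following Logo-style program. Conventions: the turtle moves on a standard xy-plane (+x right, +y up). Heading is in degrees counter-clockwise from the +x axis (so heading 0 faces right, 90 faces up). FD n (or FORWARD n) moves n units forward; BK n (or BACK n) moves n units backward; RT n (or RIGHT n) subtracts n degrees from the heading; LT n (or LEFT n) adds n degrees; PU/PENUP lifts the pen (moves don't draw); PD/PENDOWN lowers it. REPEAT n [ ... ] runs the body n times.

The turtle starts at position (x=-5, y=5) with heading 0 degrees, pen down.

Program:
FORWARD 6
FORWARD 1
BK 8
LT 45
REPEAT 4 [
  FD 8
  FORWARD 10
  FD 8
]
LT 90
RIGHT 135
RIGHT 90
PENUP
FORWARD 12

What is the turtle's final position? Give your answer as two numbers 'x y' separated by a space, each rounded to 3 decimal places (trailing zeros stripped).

Executing turtle program step by step:
Start: pos=(-5,5), heading=0, pen down
FD 6: (-5,5) -> (1,5) [heading=0, draw]
FD 1: (1,5) -> (2,5) [heading=0, draw]
BK 8: (2,5) -> (-6,5) [heading=0, draw]
LT 45: heading 0 -> 45
REPEAT 4 [
  -- iteration 1/4 --
  FD 8: (-6,5) -> (-0.343,10.657) [heading=45, draw]
  FD 10: (-0.343,10.657) -> (6.728,17.728) [heading=45, draw]
  FD 8: (6.728,17.728) -> (12.385,23.385) [heading=45, draw]
  -- iteration 2/4 --
  FD 8: (12.385,23.385) -> (18.042,29.042) [heading=45, draw]
  FD 10: (18.042,29.042) -> (25.113,36.113) [heading=45, draw]
  FD 8: (25.113,36.113) -> (30.77,41.77) [heading=45, draw]
  -- iteration 3/4 --
  FD 8: (30.77,41.77) -> (36.426,47.426) [heading=45, draw]
  FD 10: (36.426,47.426) -> (43.497,54.497) [heading=45, draw]
  FD 8: (43.497,54.497) -> (49.154,60.154) [heading=45, draw]
  -- iteration 4/4 --
  FD 8: (49.154,60.154) -> (54.811,65.811) [heading=45, draw]
  FD 10: (54.811,65.811) -> (61.882,72.882) [heading=45, draw]
  FD 8: (61.882,72.882) -> (67.539,78.539) [heading=45, draw]
]
LT 90: heading 45 -> 135
RT 135: heading 135 -> 0
RT 90: heading 0 -> 270
PU: pen up
FD 12: (67.539,78.539) -> (67.539,66.539) [heading=270, move]
Final: pos=(67.539,66.539), heading=270, 15 segment(s) drawn

Answer: 67.539 66.539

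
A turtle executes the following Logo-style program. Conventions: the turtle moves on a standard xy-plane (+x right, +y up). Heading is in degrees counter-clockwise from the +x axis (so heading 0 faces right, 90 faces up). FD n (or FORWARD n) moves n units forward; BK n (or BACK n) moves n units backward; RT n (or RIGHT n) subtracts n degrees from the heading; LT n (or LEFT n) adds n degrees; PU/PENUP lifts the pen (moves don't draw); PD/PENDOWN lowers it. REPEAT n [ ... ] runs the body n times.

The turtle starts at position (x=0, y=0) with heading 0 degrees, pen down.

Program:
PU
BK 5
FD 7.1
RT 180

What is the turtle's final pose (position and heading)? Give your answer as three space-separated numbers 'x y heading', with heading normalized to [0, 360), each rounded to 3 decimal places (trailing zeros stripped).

Answer: 2.1 0 180

Derivation:
Executing turtle program step by step:
Start: pos=(0,0), heading=0, pen down
PU: pen up
BK 5: (0,0) -> (-5,0) [heading=0, move]
FD 7.1: (-5,0) -> (2.1,0) [heading=0, move]
RT 180: heading 0 -> 180
Final: pos=(2.1,0), heading=180, 0 segment(s) drawn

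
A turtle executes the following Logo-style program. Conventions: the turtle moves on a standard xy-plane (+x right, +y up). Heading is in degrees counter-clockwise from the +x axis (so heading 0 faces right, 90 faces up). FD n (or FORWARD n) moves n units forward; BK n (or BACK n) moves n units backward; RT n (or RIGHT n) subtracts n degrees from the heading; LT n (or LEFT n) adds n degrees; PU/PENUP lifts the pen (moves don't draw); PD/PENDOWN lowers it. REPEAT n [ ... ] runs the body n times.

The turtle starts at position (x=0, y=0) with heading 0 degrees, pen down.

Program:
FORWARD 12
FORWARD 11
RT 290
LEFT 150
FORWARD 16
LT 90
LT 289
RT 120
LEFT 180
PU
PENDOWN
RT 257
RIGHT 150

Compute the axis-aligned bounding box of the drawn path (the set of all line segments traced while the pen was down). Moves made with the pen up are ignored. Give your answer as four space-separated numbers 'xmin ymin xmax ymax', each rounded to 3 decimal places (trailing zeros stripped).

Answer: 0 -10.285 23 0

Derivation:
Executing turtle program step by step:
Start: pos=(0,0), heading=0, pen down
FD 12: (0,0) -> (12,0) [heading=0, draw]
FD 11: (12,0) -> (23,0) [heading=0, draw]
RT 290: heading 0 -> 70
LT 150: heading 70 -> 220
FD 16: (23,0) -> (10.743,-10.285) [heading=220, draw]
LT 90: heading 220 -> 310
LT 289: heading 310 -> 239
RT 120: heading 239 -> 119
LT 180: heading 119 -> 299
PU: pen up
PD: pen down
RT 257: heading 299 -> 42
RT 150: heading 42 -> 252
Final: pos=(10.743,-10.285), heading=252, 3 segment(s) drawn

Segment endpoints: x in {0, 10.743, 12, 23}, y in {-10.285, 0}
xmin=0, ymin=-10.285, xmax=23, ymax=0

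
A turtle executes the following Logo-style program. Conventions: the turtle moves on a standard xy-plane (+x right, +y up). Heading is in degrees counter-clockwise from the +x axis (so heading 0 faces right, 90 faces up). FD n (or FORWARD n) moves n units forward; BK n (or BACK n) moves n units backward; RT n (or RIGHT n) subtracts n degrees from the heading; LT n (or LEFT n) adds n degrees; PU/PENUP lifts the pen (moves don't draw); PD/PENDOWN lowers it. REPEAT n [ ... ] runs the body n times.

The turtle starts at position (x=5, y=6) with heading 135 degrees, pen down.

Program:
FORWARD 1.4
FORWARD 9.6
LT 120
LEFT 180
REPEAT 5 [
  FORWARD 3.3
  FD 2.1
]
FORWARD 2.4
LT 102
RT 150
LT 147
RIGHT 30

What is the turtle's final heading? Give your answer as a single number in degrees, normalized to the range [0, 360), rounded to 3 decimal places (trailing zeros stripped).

Answer: 144

Derivation:
Executing turtle program step by step:
Start: pos=(5,6), heading=135, pen down
FD 1.4: (5,6) -> (4.01,6.99) [heading=135, draw]
FD 9.6: (4.01,6.99) -> (-2.778,13.778) [heading=135, draw]
LT 120: heading 135 -> 255
LT 180: heading 255 -> 75
REPEAT 5 [
  -- iteration 1/5 --
  FD 3.3: (-2.778,13.778) -> (-1.924,16.966) [heading=75, draw]
  FD 2.1: (-1.924,16.966) -> (-1.381,18.994) [heading=75, draw]
  -- iteration 2/5 --
  FD 3.3: (-1.381,18.994) -> (-0.526,22.182) [heading=75, draw]
  FD 2.1: (-0.526,22.182) -> (0.017,24.21) [heading=75, draw]
  -- iteration 3/5 --
  FD 3.3: (0.017,24.21) -> (0.871,27.398) [heading=75, draw]
  FD 2.1: (0.871,27.398) -> (1.415,29.426) [heading=75, draw]
  -- iteration 4/5 --
  FD 3.3: (1.415,29.426) -> (2.269,32.614) [heading=75, draw]
  FD 2.1: (2.269,32.614) -> (2.812,34.642) [heading=75, draw]
  -- iteration 5/5 --
  FD 3.3: (2.812,34.642) -> (3.666,37.83) [heading=75, draw]
  FD 2.1: (3.666,37.83) -> (4.21,39.858) [heading=75, draw]
]
FD 2.4: (4.21,39.858) -> (4.831,42.176) [heading=75, draw]
LT 102: heading 75 -> 177
RT 150: heading 177 -> 27
LT 147: heading 27 -> 174
RT 30: heading 174 -> 144
Final: pos=(4.831,42.176), heading=144, 13 segment(s) drawn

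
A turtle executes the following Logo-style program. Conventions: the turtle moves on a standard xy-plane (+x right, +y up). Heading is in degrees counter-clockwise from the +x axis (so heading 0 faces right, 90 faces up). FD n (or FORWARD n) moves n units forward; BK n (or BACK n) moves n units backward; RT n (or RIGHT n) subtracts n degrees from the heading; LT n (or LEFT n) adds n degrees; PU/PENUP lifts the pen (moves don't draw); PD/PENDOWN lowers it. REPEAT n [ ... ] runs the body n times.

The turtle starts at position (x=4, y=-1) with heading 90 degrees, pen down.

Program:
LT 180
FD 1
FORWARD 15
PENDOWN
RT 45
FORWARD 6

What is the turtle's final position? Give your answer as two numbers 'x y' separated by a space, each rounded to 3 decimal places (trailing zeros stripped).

Answer: -0.243 -21.243

Derivation:
Executing turtle program step by step:
Start: pos=(4,-1), heading=90, pen down
LT 180: heading 90 -> 270
FD 1: (4,-1) -> (4,-2) [heading=270, draw]
FD 15: (4,-2) -> (4,-17) [heading=270, draw]
PD: pen down
RT 45: heading 270 -> 225
FD 6: (4,-17) -> (-0.243,-21.243) [heading=225, draw]
Final: pos=(-0.243,-21.243), heading=225, 3 segment(s) drawn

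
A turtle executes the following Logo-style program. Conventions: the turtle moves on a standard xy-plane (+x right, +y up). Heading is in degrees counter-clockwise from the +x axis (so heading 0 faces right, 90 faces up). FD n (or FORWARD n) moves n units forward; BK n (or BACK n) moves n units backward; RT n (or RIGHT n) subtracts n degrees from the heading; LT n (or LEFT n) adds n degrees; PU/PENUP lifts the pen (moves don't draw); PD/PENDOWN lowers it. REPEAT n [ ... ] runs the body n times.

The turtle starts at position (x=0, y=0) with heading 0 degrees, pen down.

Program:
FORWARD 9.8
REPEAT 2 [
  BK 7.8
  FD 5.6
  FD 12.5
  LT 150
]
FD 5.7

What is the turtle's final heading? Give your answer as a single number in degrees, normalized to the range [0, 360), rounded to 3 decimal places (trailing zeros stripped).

Answer: 300

Derivation:
Executing turtle program step by step:
Start: pos=(0,0), heading=0, pen down
FD 9.8: (0,0) -> (9.8,0) [heading=0, draw]
REPEAT 2 [
  -- iteration 1/2 --
  BK 7.8: (9.8,0) -> (2,0) [heading=0, draw]
  FD 5.6: (2,0) -> (7.6,0) [heading=0, draw]
  FD 12.5: (7.6,0) -> (20.1,0) [heading=0, draw]
  LT 150: heading 0 -> 150
  -- iteration 2/2 --
  BK 7.8: (20.1,0) -> (26.855,-3.9) [heading=150, draw]
  FD 5.6: (26.855,-3.9) -> (22.005,-1.1) [heading=150, draw]
  FD 12.5: (22.005,-1.1) -> (11.18,5.15) [heading=150, draw]
  LT 150: heading 150 -> 300
]
FD 5.7: (11.18,5.15) -> (14.03,0.214) [heading=300, draw]
Final: pos=(14.03,0.214), heading=300, 8 segment(s) drawn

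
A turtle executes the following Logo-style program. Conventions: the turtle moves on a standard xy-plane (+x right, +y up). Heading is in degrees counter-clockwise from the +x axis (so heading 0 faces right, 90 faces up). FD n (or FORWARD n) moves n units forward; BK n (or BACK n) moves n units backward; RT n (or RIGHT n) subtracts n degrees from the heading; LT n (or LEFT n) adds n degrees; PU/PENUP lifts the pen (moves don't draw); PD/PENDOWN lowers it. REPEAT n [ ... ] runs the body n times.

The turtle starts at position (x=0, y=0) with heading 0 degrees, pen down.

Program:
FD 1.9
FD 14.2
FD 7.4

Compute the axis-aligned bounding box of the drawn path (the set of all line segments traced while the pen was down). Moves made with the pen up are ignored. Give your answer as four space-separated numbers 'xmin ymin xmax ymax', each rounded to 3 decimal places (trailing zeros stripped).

Answer: 0 0 23.5 0

Derivation:
Executing turtle program step by step:
Start: pos=(0,0), heading=0, pen down
FD 1.9: (0,0) -> (1.9,0) [heading=0, draw]
FD 14.2: (1.9,0) -> (16.1,0) [heading=0, draw]
FD 7.4: (16.1,0) -> (23.5,0) [heading=0, draw]
Final: pos=(23.5,0), heading=0, 3 segment(s) drawn

Segment endpoints: x in {0, 1.9, 16.1, 23.5}, y in {0}
xmin=0, ymin=0, xmax=23.5, ymax=0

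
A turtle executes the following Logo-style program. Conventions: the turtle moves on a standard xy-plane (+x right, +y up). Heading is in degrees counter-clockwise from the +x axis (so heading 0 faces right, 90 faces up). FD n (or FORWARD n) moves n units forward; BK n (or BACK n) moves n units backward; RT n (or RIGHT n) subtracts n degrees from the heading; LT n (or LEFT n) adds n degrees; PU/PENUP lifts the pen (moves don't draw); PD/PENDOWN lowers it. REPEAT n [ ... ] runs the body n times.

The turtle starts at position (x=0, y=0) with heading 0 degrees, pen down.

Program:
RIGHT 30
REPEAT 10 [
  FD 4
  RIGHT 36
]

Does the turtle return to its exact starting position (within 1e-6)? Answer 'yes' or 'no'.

Answer: yes

Derivation:
Executing turtle program step by step:
Start: pos=(0,0), heading=0, pen down
RT 30: heading 0 -> 330
REPEAT 10 [
  -- iteration 1/10 --
  FD 4: (0,0) -> (3.464,-2) [heading=330, draw]
  RT 36: heading 330 -> 294
  -- iteration 2/10 --
  FD 4: (3.464,-2) -> (5.091,-5.654) [heading=294, draw]
  RT 36: heading 294 -> 258
  -- iteration 3/10 --
  FD 4: (5.091,-5.654) -> (4.259,-9.567) [heading=258, draw]
  RT 36: heading 258 -> 222
  -- iteration 4/10 --
  FD 4: (4.259,-9.567) -> (1.287,-12.243) [heading=222, draw]
  RT 36: heading 222 -> 186
  -- iteration 5/10 --
  FD 4: (1.287,-12.243) -> (-2.691,-12.661) [heading=186, draw]
  RT 36: heading 186 -> 150
  -- iteration 6/10 --
  FD 4: (-2.691,-12.661) -> (-6.155,-10.661) [heading=150, draw]
  RT 36: heading 150 -> 114
  -- iteration 7/10 --
  FD 4: (-6.155,-10.661) -> (-7.782,-7.007) [heading=114, draw]
  RT 36: heading 114 -> 78
  -- iteration 8/10 --
  FD 4: (-7.782,-7.007) -> (-6.951,-3.095) [heading=78, draw]
  RT 36: heading 78 -> 42
  -- iteration 9/10 --
  FD 4: (-6.951,-3.095) -> (-3.978,-0.418) [heading=42, draw]
  RT 36: heading 42 -> 6
  -- iteration 10/10 --
  FD 4: (-3.978,-0.418) -> (0,0) [heading=6, draw]
  RT 36: heading 6 -> 330
]
Final: pos=(0,0), heading=330, 10 segment(s) drawn

Start position: (0, 0)
Final position: (0, 0)
Distance = 0; < 1e-6 -> CLOSED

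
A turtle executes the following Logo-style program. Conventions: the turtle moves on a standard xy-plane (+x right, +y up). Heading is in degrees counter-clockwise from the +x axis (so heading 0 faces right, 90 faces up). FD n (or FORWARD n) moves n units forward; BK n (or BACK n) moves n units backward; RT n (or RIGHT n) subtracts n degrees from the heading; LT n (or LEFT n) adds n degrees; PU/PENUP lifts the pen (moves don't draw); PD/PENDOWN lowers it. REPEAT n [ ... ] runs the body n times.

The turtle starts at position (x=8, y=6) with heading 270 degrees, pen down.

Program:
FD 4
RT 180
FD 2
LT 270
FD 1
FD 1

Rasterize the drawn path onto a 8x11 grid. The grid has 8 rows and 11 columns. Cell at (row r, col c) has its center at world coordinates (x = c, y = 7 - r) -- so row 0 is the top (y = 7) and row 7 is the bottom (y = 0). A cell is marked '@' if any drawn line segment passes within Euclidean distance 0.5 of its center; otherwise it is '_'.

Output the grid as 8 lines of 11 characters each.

Answer: ___________
________@__
________@__
________@@@
________@__
________@__
___________
___________

Derivation:
Segment 0: (8,6) -> (8,2)
Segment 1: (8,2) -> (8,4)
Segment 2: (8,4) -> (9,4)
Segment 3: (9,4) -> (10,4)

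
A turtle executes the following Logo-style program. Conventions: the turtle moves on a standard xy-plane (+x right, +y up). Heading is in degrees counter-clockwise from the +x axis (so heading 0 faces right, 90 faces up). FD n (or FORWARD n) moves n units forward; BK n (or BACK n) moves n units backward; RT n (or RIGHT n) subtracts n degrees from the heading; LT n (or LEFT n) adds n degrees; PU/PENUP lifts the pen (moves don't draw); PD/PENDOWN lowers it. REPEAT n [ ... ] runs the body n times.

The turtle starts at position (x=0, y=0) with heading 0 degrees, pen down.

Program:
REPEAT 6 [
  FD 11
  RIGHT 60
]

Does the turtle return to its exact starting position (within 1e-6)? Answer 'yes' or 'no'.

Executing turtle program step by step:
Start: pos=(0,0), heading=0, pen down
REPEAT 6 [
  -- iteration 1/6 --
  FD 11: (0,0) -> (11,0) [heading=0, draw]
  RT 60: heading 0 -> 300
  -- iteration 2/6 --
  FD 11: (11,0) -> (16.5,-9.526) [heading=300, draw]
  RT 60: heading 300 -> 240
  -- iteration 3/6 --
  FD 11: (16.5,-9.526) -> (11,-19.053) [heading=240, draw]
  RT 60: heading 240 -> 180
  -- iteration 4/6 --
  FD 11: (11,-19.053) -> (0,-19.053) [heading=180, draw]
  RT 60: heading 180 -> 120
  -- iteration 5/6 --
  FD 11: (0,-19.053) -> (-5.5,-9.526) [heading=120, draw]
  RT 60: heading 120 -> 60
  -- iteration 6/6 --
  FD 11: (-5.5,-9.526) -> (0,0) [heading=60, draw]
  RT 60: heading 60 -> 0
]
Final: pos=(0,0), heading=0, 6 segment(s) drawn

Start position: (0, 0)
Final position: (0, 0)
Distance = 0; < 1e-6 -> CLOSED

Answer: yes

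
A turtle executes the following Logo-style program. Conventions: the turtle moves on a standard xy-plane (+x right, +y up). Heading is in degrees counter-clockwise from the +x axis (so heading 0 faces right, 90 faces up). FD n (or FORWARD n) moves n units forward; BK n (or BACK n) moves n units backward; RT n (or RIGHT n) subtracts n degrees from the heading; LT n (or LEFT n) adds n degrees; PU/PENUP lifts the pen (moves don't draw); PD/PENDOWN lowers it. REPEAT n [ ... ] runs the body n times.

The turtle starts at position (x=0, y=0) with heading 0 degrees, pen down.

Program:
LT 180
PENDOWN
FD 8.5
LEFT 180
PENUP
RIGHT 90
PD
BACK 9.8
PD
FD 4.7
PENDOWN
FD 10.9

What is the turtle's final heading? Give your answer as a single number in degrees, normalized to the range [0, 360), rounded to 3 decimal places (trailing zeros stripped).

Answer: 270

Derivation:
Executing turtle program step by step:
Start: pos=(0,0), heading=0, pen down
LT 180: heading 0 -> 180
PD: pen down
FD 8.5: (0,0) -> (-8.5,0) [heading=180, draw]
LT 180: heading 180 -> 0
PU: pen up
RT 90: heading 0 -> 270
PD: pen down
BK 9.8: (-8.5,0) -> (-8.5,9.8) [heading=270, draw]
PD: pen down
FD 4.7: (-8.5,9.8) -> (-8.5,5.1) [heading=270, draw]
PD: pen down
FD 10.9: (-8.5,5.1) -> (-8.5,-5.8) [heading=270, draw]
Final: pos=(-8.5,-5.8), heading=270, 4 segment(s) drawn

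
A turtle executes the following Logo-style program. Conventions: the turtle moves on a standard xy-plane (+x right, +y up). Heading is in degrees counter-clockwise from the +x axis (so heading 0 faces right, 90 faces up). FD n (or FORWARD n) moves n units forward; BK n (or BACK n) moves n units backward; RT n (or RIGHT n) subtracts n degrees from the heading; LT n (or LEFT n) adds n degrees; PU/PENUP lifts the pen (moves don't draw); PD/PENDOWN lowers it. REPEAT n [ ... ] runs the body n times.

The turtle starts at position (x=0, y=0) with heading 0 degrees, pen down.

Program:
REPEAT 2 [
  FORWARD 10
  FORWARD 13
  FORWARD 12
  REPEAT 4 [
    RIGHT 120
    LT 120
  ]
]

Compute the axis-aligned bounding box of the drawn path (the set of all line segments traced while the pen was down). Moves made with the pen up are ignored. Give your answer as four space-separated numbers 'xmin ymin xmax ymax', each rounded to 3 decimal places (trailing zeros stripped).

Executing turtle program step by step:
Start: pos=(0,0), heading=0, pen down
REPEAT 2 [
  -- iteration 1/2 --
  FD 10: (0,0) -> (10,0) [heading=0, draw]
  FD 13: (10,0) -> (23,0) [heading=0, draw]
  FD 12: (23,0) -> (35,0) [heading=0, draw]
  REPEAT 4 [
    -- iteration 1/4 --
    RT 120: heading 0 -> 240
    LT 120: heading 240 -> 0
    -- iteration 2/4 --
    RT 120: heading 0 -> 240
    LT 120: heading 240 -> 0
    -- iteration 3/4 --
    RT 120: heading 0 -> 240
    LT 120: heading 240 -> 0
    -- iteration 4/4 --
    RT 120: heading 0 -> 240
    LT 120: heading 240 -> 0
  ]
  -- iteration 2/2 --
  FD 10: (35,0) -> (45,0) [heading=0, draw]
  FD 13: (45,0) -> (58,0) [heading=0, draw]
  FD 12: (58,0) -> (70,0) [heading=0, draw]
  REPEAT 4 [
    -- iteration 1/4 --
    RT 120: heading 0 -> 240
    LT 120: heading 240 -> 0
    -- iteration 2/4 --
    RT 120: heading 0 -> 240
    LT 120: heading 240 -> 0
    -- iteration 3/4 --
    RT 120: heading 0 -> 240
    LT 120: heading 240 -> 0
    -- iteration 4/4 --
    RT 120: heading 0 -> 240
    LT 120: heading 240 -> 0
  ]
]
Final: pos=(70,0), heading=0, 6 segment(s) drawn

Segment endpoints: x in {0, 10, 23, 35, 45, 58, 70}, y in {0}
xmin=0, ymin=0, xmax=70, ymax=0

Answer: 0 0 70 0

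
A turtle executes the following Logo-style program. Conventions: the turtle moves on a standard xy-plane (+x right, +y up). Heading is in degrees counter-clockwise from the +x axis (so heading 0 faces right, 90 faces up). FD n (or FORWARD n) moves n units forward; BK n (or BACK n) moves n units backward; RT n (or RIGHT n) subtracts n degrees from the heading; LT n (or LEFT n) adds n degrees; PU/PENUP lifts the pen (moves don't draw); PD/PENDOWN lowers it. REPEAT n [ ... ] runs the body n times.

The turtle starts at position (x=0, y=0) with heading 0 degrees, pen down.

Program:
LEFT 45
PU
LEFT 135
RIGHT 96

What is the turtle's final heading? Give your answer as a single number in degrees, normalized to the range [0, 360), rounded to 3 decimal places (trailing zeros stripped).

Executing turtle program step by step:
Start: pos=(0,0), heading=0, pen down
LT 45: heading 0 -> 45
PU: pen up
LT 135: heading 45 -> 180
RT 96: heading 180 -> 84
Final: pos=(0,0), heading=84, 0 segment(s) drawn

Answer: 84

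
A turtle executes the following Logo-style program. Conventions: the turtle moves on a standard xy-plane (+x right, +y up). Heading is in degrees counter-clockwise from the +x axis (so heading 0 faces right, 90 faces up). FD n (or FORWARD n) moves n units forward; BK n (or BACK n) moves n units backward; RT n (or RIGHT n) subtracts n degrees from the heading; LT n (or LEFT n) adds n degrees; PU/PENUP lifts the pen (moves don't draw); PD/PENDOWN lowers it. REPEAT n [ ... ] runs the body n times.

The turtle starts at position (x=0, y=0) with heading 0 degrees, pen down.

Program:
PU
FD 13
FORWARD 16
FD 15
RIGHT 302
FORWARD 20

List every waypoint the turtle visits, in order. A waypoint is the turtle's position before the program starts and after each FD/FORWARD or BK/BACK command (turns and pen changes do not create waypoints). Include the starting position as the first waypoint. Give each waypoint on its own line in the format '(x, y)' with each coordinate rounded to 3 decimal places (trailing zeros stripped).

Answer: (0, 0)
(13, 0)
(29, 0)
(44, 0)
(54.598, 16.961)

Derivation:
Executing turtle program step by step:
Start: pos=(0,0), heading=0, pen down
PU: pen up
FD 13: (0,0) -> (13,0) [heading=0, move]
FD 16: (13,0) -> (29,0) [heading=0, move]
FD 15: (29,0) -> (44,0) [heading=0, move]
RT 302: heading 0 -> 58
FD 20: (44,0) -> (54.598,16.961) [heading=58, move]
Final: pos=(54.598,16.961), heading=58, 0 segment(s) drawn
Waypoints (5 total):
(0, 0)
(13, 0)
(29, 0)
(44, 0)
(54.598, 16.961)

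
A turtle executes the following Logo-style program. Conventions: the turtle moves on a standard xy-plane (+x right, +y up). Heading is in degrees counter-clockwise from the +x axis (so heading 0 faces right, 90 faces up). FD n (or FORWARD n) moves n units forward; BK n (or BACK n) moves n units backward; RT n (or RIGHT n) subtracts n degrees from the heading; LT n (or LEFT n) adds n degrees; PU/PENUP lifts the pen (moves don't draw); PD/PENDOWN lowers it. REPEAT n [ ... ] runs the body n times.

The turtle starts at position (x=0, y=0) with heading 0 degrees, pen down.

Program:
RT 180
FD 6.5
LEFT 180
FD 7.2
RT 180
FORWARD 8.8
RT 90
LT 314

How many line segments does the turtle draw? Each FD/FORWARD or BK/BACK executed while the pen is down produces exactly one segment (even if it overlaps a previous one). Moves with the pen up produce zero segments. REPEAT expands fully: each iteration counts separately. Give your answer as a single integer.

Executing turtle program step by step:
Start: pos=(0,0), heading=0, pen down
RT 180: heading 0 -> 180
FD 6.5: (0,0) -> (-6.5,0) [heading=180, draw]
LT 180: heading 180 -> 0
FD 7.2: (-6.5,0) -> (0.7,0) [heading=0, draw]
RT 180: heading 0 -> 180
FD 8.8: (0.7,0) -> (-8.1,0) [heading=180, draw]
RT 90: heading 180 -> 90
LT 314: heading 90 -> 44
Final: pos=(-8.1,0), heading=44, 3 segment(s) drawn
Segments drawn: 3

Answer: 3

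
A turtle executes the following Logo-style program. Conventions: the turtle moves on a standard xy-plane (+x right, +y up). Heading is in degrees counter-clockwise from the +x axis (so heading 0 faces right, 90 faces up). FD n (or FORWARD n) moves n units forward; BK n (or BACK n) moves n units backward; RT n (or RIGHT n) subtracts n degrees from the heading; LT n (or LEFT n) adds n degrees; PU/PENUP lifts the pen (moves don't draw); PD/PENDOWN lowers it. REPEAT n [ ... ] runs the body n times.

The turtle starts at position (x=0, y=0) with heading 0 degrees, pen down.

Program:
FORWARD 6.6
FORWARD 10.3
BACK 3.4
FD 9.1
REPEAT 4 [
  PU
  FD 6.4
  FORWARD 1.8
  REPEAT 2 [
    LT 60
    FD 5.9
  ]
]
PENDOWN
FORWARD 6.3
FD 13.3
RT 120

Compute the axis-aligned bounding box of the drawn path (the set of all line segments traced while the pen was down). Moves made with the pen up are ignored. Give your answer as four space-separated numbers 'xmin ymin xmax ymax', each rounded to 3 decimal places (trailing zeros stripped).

Executing turtle program step by step:
Start: pos=(0,0), heading=0, pen down
FD 6.6: (0,0) -> (6.6,0) [heading=0, draw]
FD 10.3: (6.6,0) -> (16.9,0) [heading=0, draw]
BK 3.4: (16.9,0) -> (13.5,0) [heading=0, draw]
FD 9.1: (13.5,0) -> (22.6,0) [heading=0, draw]
REPEAT 4 [
  -- iteration 1/4 --
  PU: pen up
  FD 6.4: (22.6,0) -> (29,0) [heading=0, move]
  FD 1.8: (29,0) -> (30.8,0) [heading=0, move]
  REPEAT 2 [
    -- iteration 1/2 --
    LT 60: heading 0 -> 60
    FD 5.9: (30.8,0) -> (33.75,5.11) [heading=60, move]
    -- iteration 2/2 --
    LT 60: heading 60 -> 120
    FD 5.9: (33.75,5.11) -> (30.8,10.219) [heading=120, move]
  ]
  -- iteration 2/4 --
  PU: pen up
  FD 6.4: (30.8,10.219) -> (27.6,15.762) [heading=120, move]
  FD 1.8: (27.6,15.762) -> (26.7,17.321) [heading=120, move]
  REPEAT 2 [
    -- iteration 1/2 --
    LT 60: heading 120 -> 180
    FD 5.9: (26.7,17.321) -> (20.8,17.321) [heading=180, move]
    -- iteration 2/2 --
    LT 60: heading 180 -> 240
    FD 5.9: (20.8,17.321) -> (17.85,12.211) [heading=240, move]
  ]
  -- iteration 3/4 --
  PU: pen up
  FD 6.4: (17.85,12.211) -> (14.65,6.668) [heading=240, move]
  FD 1.8: (14.65,6.668) -> (13.75,5.11) [heading=240, move]
  REPEAT 2 [
    -- iteration 1/2 --
    LT 60: heading 240 -> 300
    FD 5.9: (13.75,5.11) -> (16.7,0) [heading=300, move]
    -- iteration 2/2 --
    LT 60: heading 300 -> 0
    FD 5.9: (16.7,0) -> (22.6,0) [heading=0, move]
  ]
  -- iteration 4/4 --
  PU: pen up
  FD 6.4: (22.6,0) -> (29,0) [heading=0, move]
  FD 1.8: (29,0) -> (30.8,0) [heading=0, move]
  REPEAT 2 [
    -- iteration 1/2 --
    LT 60: heading 0 -> 60
    FD 5.9: (30.8,0) -> (33.75,5.11) [heading=60, move]
    -- iteration 2/2 --
    LT 60: heading 60 -> 120
    FD 5.9: (33.75,5.11) -> (30.8,10.219) [heading=120, move]
  ]
]
PD: pen down
FD 6.3: (30.8,10.219) -> (27.65,15.675) [heading=120, draw]
FD 13.3: (27.65,15.675) -> (21,27.193) [heading=120, draw]
RT 120: heading 120 -> 0
Final: pos=(21,27.193), heading=0, 6 segment(s) drawn

Segment endpoints: x in {0, 6.6, 13.5, 16.9, 21, 22.6, 27.65, 30.8}, y in {0, 10.219, 15.675, 27.193}
xmin=0, ymin=0, xmax=30.8, ymax=27.193

Answer: 0 0 30.8 27.193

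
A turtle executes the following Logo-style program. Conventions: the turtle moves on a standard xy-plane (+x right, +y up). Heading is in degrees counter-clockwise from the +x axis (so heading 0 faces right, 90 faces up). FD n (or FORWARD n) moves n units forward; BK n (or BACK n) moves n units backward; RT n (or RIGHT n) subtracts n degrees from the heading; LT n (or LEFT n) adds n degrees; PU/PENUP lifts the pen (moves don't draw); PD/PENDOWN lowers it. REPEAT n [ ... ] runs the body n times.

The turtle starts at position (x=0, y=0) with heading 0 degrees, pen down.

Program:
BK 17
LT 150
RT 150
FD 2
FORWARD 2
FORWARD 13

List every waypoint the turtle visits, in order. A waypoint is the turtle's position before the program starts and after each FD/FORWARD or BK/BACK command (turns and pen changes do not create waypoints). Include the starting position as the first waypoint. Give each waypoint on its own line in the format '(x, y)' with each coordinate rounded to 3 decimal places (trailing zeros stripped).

Executing turtle program step by step:
Start: pos=(0,0), heading=0, pen down
BK 17: (0,0) -> (-17,0) [heading=0, draw]
LT 150: heading 0 -> 150
RT 150: heading 150 -> 0
FD 2: (-17,0) -> (-15,0) [heading=0, draw]
FD 2: (-15,0) -> (-13,0) [heading=0, draw]
FD 13: (-13,0) -> (0,0) [heading=0, draw]
Final: pos=(0,0), heading=0, 4 segment(s) drawn
Waypoints (5 total):
(0, 0)
(-17, 0)
(-15, 0)
(-13, 0)
(0, 0)

Answer: (0, 0)
(-17, 0)
(-15, 0)
(-13, 0)
(0, 0)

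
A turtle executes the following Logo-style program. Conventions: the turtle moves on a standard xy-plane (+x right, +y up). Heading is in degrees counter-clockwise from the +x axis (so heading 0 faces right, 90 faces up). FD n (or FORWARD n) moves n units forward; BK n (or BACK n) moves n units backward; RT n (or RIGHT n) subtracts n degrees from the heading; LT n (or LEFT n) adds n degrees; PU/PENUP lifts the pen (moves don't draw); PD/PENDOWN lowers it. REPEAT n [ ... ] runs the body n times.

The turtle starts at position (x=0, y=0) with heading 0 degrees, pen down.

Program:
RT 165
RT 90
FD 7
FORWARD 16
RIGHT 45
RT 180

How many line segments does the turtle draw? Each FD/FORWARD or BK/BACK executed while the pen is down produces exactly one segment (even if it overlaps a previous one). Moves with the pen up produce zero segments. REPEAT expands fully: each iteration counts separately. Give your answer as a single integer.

Answer: 2

Derivation:
Executing turtle program step by step:
Start: pos=(0,0), heading=0, pen down
RT 165: heading 0 -> 195
RT 90: heading 195 -> 105
FD 7: (0,0) -> (-1.812,6.761) [heading=105, draw]
FD 16: (-1.812,6.761) -> (-5.953,22.216) [heading=105, draw]
RT 45: heading 105 -> 60
RT 180: heading 60 -> 240
Final: pos=(-5.953,22.216), heading=240, 2 segment(s) drawn
Segments drawn: 2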